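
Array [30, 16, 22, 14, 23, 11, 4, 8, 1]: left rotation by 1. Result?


Left rotate by 1: [16, 22, 14, 23, 11, 4, 8, 1, 30]


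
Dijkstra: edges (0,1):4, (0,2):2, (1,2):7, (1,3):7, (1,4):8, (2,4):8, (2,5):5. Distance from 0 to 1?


Dijkstra from 0:
Distances: {0: 0, 1: 4, 2: 2, 3: 11, 4: 10, 5: 7}
Shortest distance to 1 = 4, path = [0, 1]


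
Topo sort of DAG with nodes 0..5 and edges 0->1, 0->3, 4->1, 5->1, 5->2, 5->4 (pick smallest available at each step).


Kahn's algorithm, process smallest node first
Order: [0, 3, 5, 2, 4, 1]


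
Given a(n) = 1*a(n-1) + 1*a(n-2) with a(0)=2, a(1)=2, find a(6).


Build bottom-up:
...a(4)=10, a(5)=16, a(6)=1*16+1*10=26


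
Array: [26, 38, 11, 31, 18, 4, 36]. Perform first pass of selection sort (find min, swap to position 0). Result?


After one pass: [4, 38, 11, 31, 18, 26, 36]


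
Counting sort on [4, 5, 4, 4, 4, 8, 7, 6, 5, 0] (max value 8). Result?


Count array: [1, 0, 0, 0, 4, 2, 1, 1, 1]
Reconstruct: [0, 4, 4, 4, 4, 5, 5, 6, 7, 8]


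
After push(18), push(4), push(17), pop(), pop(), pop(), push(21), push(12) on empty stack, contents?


push(18) -> [18]
push(4) -> [18, 4]
push(17) -> [18, 4, 17]
pop() returns 17 -> [18, 4]
pop() returns 4 -> [18]
pop() returns 18 -> []
push(21) -> [21]
push(12) -> [21, 12]
Final stack (bottom to top): [21, 12]


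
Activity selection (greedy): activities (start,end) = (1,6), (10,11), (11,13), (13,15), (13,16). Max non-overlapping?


Greedy: pick earliest-ending, then skip overlaps.
Selected (4 activities): [(1, 6), (10, 11), (11, 13), (13, 15)]


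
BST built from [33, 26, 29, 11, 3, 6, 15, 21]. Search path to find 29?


BST root = 33
Search for 29: compare at each node
Path: [33, 26, 29]


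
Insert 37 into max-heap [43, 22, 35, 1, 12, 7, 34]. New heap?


Append 37: [43, 22, 35, 1, 12, 7, 34, 37]
Bubble up: swap idx 7(37) with idx 3(1); swap idx 3(37) with idx 1(22)
Result: [43, 37, 35, 22, 12, 7, 34, 1]


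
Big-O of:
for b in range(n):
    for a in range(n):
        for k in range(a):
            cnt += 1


Per nesting level: O(n) * O(n) * O(n) [triangular over a] = O(n^3)
Complexity: O(n^3)


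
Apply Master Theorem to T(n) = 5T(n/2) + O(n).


a=5, b=2, c=1. log_2(5)=2.322 > c=1. Case 1: O(n^log_b(a)) = O(n^2.322)
Complexity: O(n^2.322)


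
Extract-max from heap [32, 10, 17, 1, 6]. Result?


Max = 32
Replace root with last, heapify down
Resulting heap: [17, 10, 6, 1]


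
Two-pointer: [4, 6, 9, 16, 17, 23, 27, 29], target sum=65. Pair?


Two pointers: lo=0, hi=7
No pair sums to 65


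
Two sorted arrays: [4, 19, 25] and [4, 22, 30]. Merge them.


Compare heads, take smaller each step.
Merged: [4, 4, 19, 22, 25, 30]


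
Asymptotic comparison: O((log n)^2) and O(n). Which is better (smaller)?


polylogarithmic grows slower than linear
O((log n)^2) is asymptotically smaller; O(n) grows faster


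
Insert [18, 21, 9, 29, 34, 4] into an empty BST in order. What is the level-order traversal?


Root = 18; build tree by BST insertion.
Level-Order traversal: [18, 9, 21, 4, 29, 34]


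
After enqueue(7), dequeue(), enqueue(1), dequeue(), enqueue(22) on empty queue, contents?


enqueue(7) -> [7]
dequeue() returns 7 -> []
enqueue(1) -> [1]
dequeue() returns 1 -> []
enqueue(22) -> [22]
Final queue (front to back): [22]


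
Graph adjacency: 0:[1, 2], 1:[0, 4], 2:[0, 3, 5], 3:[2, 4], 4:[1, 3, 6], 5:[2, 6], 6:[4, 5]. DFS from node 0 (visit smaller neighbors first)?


DFS stack-based: start with [0]
Visit order: [0, 1, 4, 3, 2, 5, 6]


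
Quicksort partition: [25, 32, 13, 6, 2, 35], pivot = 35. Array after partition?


Elements <= 35 go left of pivot.
Result: [25, 32, 13, 6, 2, 35], pivot at index 5


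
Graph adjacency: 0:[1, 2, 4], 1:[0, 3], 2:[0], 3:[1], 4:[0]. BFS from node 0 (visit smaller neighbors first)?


BFS queue: start with [0]
Visit order: [0, 1, 2, 4, 3]


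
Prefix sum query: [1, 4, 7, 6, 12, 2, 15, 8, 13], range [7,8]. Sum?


Prefix sums: [0, 1, 5, 12, 18, 30, 32, 47, 55, 68]
Sum[7..8] = prefix[9] - prefix[7] = 68 - 47 = 21


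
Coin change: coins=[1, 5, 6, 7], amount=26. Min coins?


dp[0]=0; dp[i]=1+min(dp[i-c] for c in coins)
...dp[21]=3, dp[22]=4, dp[23]=4, dp[24]=4, dp[25]=4, dp[26]=4
Minimum coins for 26 = 4


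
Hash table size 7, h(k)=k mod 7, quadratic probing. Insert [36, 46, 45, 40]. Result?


Insertions: 36->slot 1; 46->slot 4; 45->slot 3; 40->slot 5
Table: [None, 36, None, 45, 46, 40, None]


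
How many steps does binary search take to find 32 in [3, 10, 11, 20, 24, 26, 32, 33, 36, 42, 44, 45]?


Search for 32:
[0,11] mid=5 arr[5]=26
[6,11] mid=8 arr[8]=36
[6,7] mid=6 arr[6]=32
Total: 3 comparisons


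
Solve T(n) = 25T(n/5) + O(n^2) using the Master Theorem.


a=25, b=5, c=2. log_5(25)=2 = c=2. Case 2: O(n^c log n) = O(n^2 log n)
Complexity: O(n^2 log n)


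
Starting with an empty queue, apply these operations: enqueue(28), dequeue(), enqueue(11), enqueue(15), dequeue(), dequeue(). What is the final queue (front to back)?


enqueue(28) -> [28]
dequeue() returns 28 -> []
enqueue(11) -> [11]
enqueue(15) -> [11, 15]
dequeue() returns 11 -> [15]
dequeue() returns 15 -> []
Final queue (front to back): []


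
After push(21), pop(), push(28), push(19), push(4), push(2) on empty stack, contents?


push(21) -> [21]
pop() returns 21 -> []
push(28) -> [28]
push(19) -> [28, 19]
push(4) -> [28, 19, 4]
push(2) -> [28, 19, 4, 2]
Final stack (bottom to top): [28, 19, 4, 2]


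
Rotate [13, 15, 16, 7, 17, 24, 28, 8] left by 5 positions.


Left rotate by 5: [24, 28, 8, 13, 15, 16, 7, 17]


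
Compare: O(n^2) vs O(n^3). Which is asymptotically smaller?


quadratic grows slower than cubic
O(n^2) is asymptotically smaller; O(n^3) grows faster


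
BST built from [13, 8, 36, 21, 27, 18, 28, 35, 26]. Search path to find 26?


BST root = 13
Search for 26: compare at each node
Path: [13, 36, 21, 27, 26]


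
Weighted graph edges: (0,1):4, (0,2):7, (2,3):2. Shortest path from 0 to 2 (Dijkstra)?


Dijkstra from 0:
Distances: {0: 0, 1: 4, 2: 7, 3: 9}
Shortest distance to 2 = 7, path = [0, 2]


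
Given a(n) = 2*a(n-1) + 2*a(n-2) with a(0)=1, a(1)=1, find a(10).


Build bottom-up:
...a(8)=1552, a(9)=4240, a(10)=2*4240+2*1552=11584


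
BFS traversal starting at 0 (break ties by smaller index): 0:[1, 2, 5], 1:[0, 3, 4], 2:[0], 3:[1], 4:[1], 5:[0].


BFS queue: start with [0]
Visit order: [0, 1, 2, 5, 3, 4]


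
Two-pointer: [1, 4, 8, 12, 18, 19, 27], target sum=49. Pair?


Two pointers: lo=0, hi=6
No pair sums to 49


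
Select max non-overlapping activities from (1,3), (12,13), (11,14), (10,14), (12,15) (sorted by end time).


Greedy: pick earliest-ending, then skip overlaps.
Selected (2 activities): [(1, 3), (12, 13)]


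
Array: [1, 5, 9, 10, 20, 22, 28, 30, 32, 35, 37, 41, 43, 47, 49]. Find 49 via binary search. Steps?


Search for 49:
[0,14] mid=7 arr[7]=30
[8,14] mid=11 arr[11]=41
[12,14] mid=13 arr[13]=47
[14,14] mid=14 arr[14]=49
Total: 4 comparisons


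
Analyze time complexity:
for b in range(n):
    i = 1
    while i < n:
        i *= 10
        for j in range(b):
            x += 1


Per nesting level: O(n) * O(log n) * O(n) [triangular over b] = O(n^2 log n)
Complexity: O(n^2 log n)


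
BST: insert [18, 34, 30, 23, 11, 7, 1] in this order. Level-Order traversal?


Root = 18; build tree by BST insertion.
Level-Order traversal: [18, 11, 34, 7, 30, 1, 23]


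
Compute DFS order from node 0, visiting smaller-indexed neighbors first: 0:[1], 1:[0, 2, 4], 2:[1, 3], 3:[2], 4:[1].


DFS stack-based: start with [0]
Visit order: [0, 1, 2, 3, 4]


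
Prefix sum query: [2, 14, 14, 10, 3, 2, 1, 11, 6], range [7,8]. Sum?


Prefix sums: [0, 2, 16, 30, 40, 43, 45, 46, 57, 63]
Sum[7..8] = prefix[9] - prefix[7] = 63 - 46 = 17


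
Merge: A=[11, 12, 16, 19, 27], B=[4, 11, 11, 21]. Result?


Compare heads, take smaller each step.
Merged: [4, 11, 11, 11, 12, 16, 19, 21, 27]


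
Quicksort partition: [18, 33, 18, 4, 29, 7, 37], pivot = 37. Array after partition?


Elements <= 37 go left of pivot.
Result: [18, 33, 18, 4, 29, 7, 37], pivot at index 6


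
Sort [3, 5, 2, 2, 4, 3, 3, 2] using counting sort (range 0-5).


Count array: [0, 0, 3, 3, 1, 1]
Reconstruct: [2, 2, 2, 3, 3, 3, 4, 5]


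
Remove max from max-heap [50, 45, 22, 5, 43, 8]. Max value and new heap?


Max = 50
Replace root with last, heapify down
Resulting heap: [45, 43, 22, 5, 8]


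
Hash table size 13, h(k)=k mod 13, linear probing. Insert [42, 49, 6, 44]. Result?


Insertions: 42->slot 3; 49->slot 10; 6->slot 6; 44->slot 5
Table: [None, None, None, 42, None, 44, 6, None, None, None, 49, None, None]


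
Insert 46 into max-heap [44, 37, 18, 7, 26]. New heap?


Append 46: [44, 37, 18, 7, 26, 46]
Bubble up: swap idx 5(46) with idx 2(18); swap idx 2(46) with idx 0(44)
Result: [46, 37, 44, 7, 26, 18]


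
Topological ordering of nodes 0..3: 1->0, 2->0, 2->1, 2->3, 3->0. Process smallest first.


Kahn's algorithm, process smallest node first
Order: [2, 1, 3, 0]


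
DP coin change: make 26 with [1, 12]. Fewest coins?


dp[0]=0; dp[i]=1+min(dp[i-c] for c in coins)
...dp[21]=10, dp[22]=11, dp[23]=12, dp[24]=2, dp[25]=3, dp[26]=4
Minimum coins for 26 = 4


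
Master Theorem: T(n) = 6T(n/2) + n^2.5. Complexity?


a=6, b=2, c=2.5. log_2(6)=2.585 > c=2.5. Case 1: O(n^log_b(a)) = O(n^2.585)
Complexity: O(n^2.585)


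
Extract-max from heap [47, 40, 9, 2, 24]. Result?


Max = 47
Replace root with last, heapify down
Resulting heap: [40, 24, 9, 2]


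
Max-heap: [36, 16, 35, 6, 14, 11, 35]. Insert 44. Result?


Append 44: [36, 16, 35, 6, 14, 11, 35, 44]
Bubble up: swap idx 7(44) with idx 3(6); swap idx 3(44) with idx 1(16); swap idx 1(44) with idx 0(36)
Result: [44, 36, 35, 16, 14, 11, 35, 6]


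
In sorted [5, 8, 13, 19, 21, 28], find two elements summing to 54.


Two pointers: lo=0, hi=5
No pair sums to 54


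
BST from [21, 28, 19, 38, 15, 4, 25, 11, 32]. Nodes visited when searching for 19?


BST root = 21
Search for 19: compare at each node
Path: [21, 19]


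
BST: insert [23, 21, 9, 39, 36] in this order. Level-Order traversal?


Root = 23; build tree by BST insertion.
Level-Order traversal: [23, 21, 39, 9, 36]


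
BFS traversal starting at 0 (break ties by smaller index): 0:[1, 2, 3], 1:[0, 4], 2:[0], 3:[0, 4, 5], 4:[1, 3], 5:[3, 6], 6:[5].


BFS queue: start with [0]
Visit order: [0, 1, 2, 3, 4, 5, 6]


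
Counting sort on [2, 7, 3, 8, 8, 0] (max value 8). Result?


Count array: [1, 0, 1, 1, 0, 0, 0, 1, 2]
Reconstruct: [0, 2, 3, 7, 8, 8]


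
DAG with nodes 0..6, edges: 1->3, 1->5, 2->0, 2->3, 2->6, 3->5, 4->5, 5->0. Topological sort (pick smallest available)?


Kahn's algorithm, process smallest node first
Order: [1, 2, 3, 4, 5, 0, 6]


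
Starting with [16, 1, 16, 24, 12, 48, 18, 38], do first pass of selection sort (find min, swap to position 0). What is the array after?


After one pass: [1, 16, 16, 24, 12, 48, 18, 38]


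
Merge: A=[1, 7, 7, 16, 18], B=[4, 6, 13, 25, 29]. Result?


Compare heads, take smaller each step.
Merged: [1, 4, 6, 7, 7, 13, 16, 18, 25, 29]


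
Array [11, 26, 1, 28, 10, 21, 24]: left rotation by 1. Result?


Left rotate by 1: [26, 1, 28, 10, 21, 24, 11]


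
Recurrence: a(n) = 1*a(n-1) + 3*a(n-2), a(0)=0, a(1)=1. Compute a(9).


Build bottom-up:
...a(7)=97, a(8)=217, a(9)=1*217+3*97=508


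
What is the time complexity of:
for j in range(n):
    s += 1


Per nesting level: O(n) = O(n)
Complexity: O(n)


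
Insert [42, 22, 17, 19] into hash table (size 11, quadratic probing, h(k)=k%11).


Insertions: 42->slot 9; 22->slot 0; 17->slot 6; 19->slot 8
Table: [22, None, None, None, None, None, 17, None, 19, 42, None]


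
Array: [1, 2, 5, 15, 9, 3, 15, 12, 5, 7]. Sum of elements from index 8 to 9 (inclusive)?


Prefix sums: [0, 1, 3, 8, 23, 32, 35, 50, 62, 67, 74]
Sum[8..9] = prefix[10] - prefix[8] = 74 - 62 = 12


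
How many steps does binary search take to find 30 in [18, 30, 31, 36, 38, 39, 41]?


Search for 30:
[0,6] mid=3 arr[3]=36
[0,2] mid=1 arr[1]=30
Total: 2 comparisons


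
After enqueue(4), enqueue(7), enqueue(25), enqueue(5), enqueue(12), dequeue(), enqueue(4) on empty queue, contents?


enqueue(4) -> [4]
enqueue(7) -> [4, 7]
enqueue(25) -> [4, 7, 25]
enqueue(5) -> [4, 7, 25, 5]
enqueue(12) -> [4, 7, 25, 5, 12]
dequeue() returns 4 -> [7, 25, 5, 12]
enqueue(4) -> [7, 25, 5, 12, 4]
Final queue (front to back): [7, 25, 5, 12, 4]


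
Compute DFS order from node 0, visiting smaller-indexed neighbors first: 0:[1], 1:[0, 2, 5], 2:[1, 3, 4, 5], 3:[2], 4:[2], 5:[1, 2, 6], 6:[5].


DFS stack-based: start with [0]
Visit order: [0, 1, 2, 3, 4, 5, 6]


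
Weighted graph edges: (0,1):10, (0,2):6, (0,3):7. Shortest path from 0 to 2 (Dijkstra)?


Dijkstra from 0:
Distances: {0: 0, 1: 10, 2: 6, 3: 7}
Shortest distance to 2 = 6, path = [0, 2]


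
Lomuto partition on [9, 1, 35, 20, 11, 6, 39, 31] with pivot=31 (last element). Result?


Elements <= 31 go left of pivot.
Result: [9, 1, 20, 11, 6, 31, 39, 35], pivot at index 5


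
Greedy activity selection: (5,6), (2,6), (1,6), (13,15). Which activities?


Greedy: pick earliest-ending, then skip overlaps.
Selected (2 activities): [(5, 6), (13, 15)]


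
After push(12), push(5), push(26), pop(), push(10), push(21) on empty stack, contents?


push(12) -> [12]
push(5) -> [12, 5]
push(26) -> [12, 5, 26]
pop() returns 26 -> [12, 5]
push(10) -> [12, 5, 10]
push(21) -> [12, 5, 10, 21]
Final stack (bottom to top): [12, 5, 10, 21]


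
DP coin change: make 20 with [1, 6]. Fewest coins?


dp[0]=0; dp[i]=1+min(dp[i-c] for c in coins)
...dp[15]=5, dp[16]=6, dp[17]=7, dp[18]=3, dp[19]=4, dp[20]=5
Minimum coins for 20 = 5


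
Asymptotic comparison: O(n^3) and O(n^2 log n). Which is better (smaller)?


n^2 log n grows slower than cubic
O(n^2 log n) is asymptotically smaller; O(n^3) grows faster


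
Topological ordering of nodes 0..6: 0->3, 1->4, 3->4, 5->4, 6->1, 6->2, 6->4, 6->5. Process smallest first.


Kahn's algorithm, process smallest node first
Order: [0, 3, 6, 1, 2, 5, 4]


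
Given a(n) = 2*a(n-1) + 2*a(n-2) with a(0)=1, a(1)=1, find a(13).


Build bottom-up:
...a(11)=31648, a(12)=86464, a(13)=2*86464+2*31648=236224


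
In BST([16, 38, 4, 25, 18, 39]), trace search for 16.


BST root = 16
Search for 16: compare at each node
Path: [16]


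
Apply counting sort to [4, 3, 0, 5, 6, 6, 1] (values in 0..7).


Count array: [1, 1, 0, 1, 1, 1, 2, 0]
Reconstruct: [0, 1, 3, 4, 5, 6, 6]


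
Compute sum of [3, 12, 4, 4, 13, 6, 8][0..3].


Prefix sums: [0, 3, 15, 19, 23, 36, 42, 50]
Sum[0..3] = prefix[4] - prefix[0] = 23 - 0 = 23


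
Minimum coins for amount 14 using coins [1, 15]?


dp[0]=0; dp[i]=1+min(dp[i-c] for c in coins)
...dp[9]=9, dp[10]=10, dp[11]=11, dp[12]=12, dp[13]=13, dp[14]=14
Minimum coins for 14 = 14


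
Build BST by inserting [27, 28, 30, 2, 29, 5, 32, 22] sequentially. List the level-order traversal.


Root = 27; build tree by BST insertion.
Level-Order traversal: [27, 2, 28, 5, 30, 22, 29, 32]


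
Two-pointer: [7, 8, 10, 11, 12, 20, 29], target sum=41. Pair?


Two pointers: lo=0, hi=6
Found pair: (12, 29) summing to 41


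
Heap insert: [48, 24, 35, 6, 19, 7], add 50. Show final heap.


Append 50: [48, 24, 35, 6, 19, 7, 50]
Bubble up: swap idx 6(50) with idx 2(35); swap idx 2(50) with idx 0(48)
Result: [50, 24, 48, 6, 19, 7, 35]


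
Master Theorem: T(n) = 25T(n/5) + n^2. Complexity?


a=25, b=5, c=2. log_5(25)=2 = c=2. Case 2: O(n^c log n) = O(n^2 log n)
Complexity: O(n^2 log n)


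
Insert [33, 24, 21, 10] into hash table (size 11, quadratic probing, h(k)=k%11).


Insertions: 33->slot 0; 24->slot 2; 21->slot 10; 10->slot 3
Table: [33, None, 24, 10, None, None, None, None, None, None, 21]


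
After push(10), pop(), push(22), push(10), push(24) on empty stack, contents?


push(10) -> [10]
pop() returns 10 -> []
push(22) -> [22]
push(10) -> [22, 10]
push(24) -> [22, 10, 24]
Final stack (bottom to top): [22, 10, 24]


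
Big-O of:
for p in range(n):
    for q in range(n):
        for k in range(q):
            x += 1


Per nesting level: O(n) * O(n) * O(n) [triangular over q] = O(n^3)
Complexity: O(n^3)


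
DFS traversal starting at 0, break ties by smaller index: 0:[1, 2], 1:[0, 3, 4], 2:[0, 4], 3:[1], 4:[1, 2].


DFS stack-based: start with [0]
Visit order: [0, 1, 3, 4, 2]


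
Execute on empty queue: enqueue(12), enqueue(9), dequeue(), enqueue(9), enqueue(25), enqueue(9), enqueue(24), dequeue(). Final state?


enqueue(12) -> [12]
enqueue(9) -> [12, 9]
dequeue() returns 12 -> [9]
enqueue(9) -> [9, 9]
enqueue(25) -> [9, 9, 25]
enqueue(9) -> [9, 9, 25, 9]
enqueue(24) -> [9, 9, 25, 9, 24]
dequeue() returns 9 -> [9, 25, 9, 24]
Final queue (front to back): [9, 25, 9, 24]


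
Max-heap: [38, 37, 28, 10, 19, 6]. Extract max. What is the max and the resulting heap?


Max = 38
Replace root with last, heapify down
Resulting heap: [37, 19, 28, 10, 6]


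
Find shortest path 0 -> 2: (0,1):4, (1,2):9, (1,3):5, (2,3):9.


Dijkstra from 0:
Distances: {0: 0, 1: 4, 2: 13, 3: 9}
Shortest distance to 2 = 13, path = [0, 1, 2]


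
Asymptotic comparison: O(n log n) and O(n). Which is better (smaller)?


linear grows slower than linearithmic
O(n) is asymptotically smaller; O(n log n) grows faster


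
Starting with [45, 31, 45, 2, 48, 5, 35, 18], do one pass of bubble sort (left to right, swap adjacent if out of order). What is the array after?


After one pass: [31, 45, 2, 45, 5, 35, 18, 48]


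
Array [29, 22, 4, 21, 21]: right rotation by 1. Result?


Right rotate by 1: [21, 29, 22, 4, 21]


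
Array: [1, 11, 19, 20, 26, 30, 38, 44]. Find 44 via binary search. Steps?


Search for 44:
[0,7] mid=3 arr[3]=20
[4,7] mid=5 arr[5]=30
[6,7] mid=6 arr[6]=38
[7,7] mid=7 arr[7]=44
Total: 4 comparisons


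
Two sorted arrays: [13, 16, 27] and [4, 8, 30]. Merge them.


Compare heads, take smaller each step.
Merged: [4, 8, 13, 16, 27, 30]


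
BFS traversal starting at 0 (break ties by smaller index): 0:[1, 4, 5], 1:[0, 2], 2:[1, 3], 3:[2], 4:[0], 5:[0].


BFS queue: start with [0]
Visit order: [0, 1, 4, 5, 2, 3]


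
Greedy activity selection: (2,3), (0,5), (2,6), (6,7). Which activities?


Greedy: pick earliest-ending, then skip overlaps.
Selected (2 activities): [(2, 3), (6, 7)]


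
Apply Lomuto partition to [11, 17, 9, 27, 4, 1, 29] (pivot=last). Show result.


Elements <= 29 go left of pivot.
Result: [11, 17, 9, 27, 4, 1, 29], pivot at index 6


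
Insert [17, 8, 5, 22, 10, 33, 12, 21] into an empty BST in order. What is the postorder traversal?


Root = 17; build tree by BST insertion.
Postorder traversal: [5, 12, 10, 8, 21, 33, 22, 17]


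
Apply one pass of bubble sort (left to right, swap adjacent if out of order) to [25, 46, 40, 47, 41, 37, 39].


After one pass: [25, 40, 46, 41, 37, 39, 47]


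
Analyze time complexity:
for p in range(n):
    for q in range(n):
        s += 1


Per nesting level: O(n) * O(n) = O(n^2)
Complexity: O(n^2)


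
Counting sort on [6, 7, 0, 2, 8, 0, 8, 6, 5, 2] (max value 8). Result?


Count array: [2, 0, 2, 0, 0, 1, 2, 1, 2]
Reconstruct: [0, 0, 2, 2, 5, 6, 6, 7, 8, 8]


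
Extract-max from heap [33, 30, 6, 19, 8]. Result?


Max = 33
Replace root with last, heapify down
Resulting heap: [30, 19, 6, 8]


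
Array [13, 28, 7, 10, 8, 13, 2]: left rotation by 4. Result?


Left rotate by 4: [8, 13, 2, 13, 28, 7, 10]


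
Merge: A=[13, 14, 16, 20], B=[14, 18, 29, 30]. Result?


Compare heads, take smaller each step.
Merged: [13, 14, 14, 16, 18, 20, 29, 30]


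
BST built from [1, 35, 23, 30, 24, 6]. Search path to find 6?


BST root = 1
Search for 6: compare at each node
Path: [1, 35, 23, 6]


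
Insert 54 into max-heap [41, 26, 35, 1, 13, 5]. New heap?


Append 54: [41, 26, 35, 1, 13, 5, 54]
Bubble up: swap idx 6(54) with idx 2(35); swap idx 2(54) with idx 0(41)
Result: [54, 26, 41, 1, 13, 5, 35]


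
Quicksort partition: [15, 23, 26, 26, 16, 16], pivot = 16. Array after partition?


Elements <= 16 go left of pivot.
Result: [15, 16, 16, 26, 23, 26], pivot at index 2


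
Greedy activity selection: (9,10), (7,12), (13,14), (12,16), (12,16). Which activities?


Greedy: pick earliest-ending, then skip overlaps.
Selected (2 activities): [(9, 10), (13, 14)]


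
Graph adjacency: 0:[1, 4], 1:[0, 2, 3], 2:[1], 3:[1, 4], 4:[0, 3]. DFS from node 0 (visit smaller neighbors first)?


DFS stack-based: start with [0]
Visit order: [0, 1, 2, 3, 4]


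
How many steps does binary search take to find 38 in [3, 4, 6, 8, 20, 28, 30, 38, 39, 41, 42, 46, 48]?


Search for 38:
[0,12] mid=6 arr[6]=30
[7,12] mid=9 arr[9]=41
[7,8] mid=7 arr[7]=38
Total: 3 comparisons


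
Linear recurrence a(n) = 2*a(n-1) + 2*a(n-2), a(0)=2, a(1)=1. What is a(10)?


Build bottom-up:
...a(8)=2208, a(9)=6032, a(10)=2*6032+2*2208=16480


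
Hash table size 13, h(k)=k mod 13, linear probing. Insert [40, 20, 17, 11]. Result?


Insertions: 40->slot 1; 20->slot 7; 17->slot 4; 11->slot 11
Table: [None, 40, None, None, 17, None, None, 20, None, None, None, 11, None]


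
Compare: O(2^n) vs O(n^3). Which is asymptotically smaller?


cubic grows slower than exponential
O(n^3) is asymptotically smaller; O(2^n) grows faster


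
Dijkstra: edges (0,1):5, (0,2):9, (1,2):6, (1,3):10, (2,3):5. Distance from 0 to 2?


Dijkstra from 0:
Distances: {0: 0, 1: 5, 2: 9, 3: 14}
Shortest distance to 2 = 9, path = [0, 2]


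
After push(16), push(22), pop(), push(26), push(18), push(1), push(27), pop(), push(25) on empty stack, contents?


push(16) -> [16]
push(22) -> [16, 22]
pop() returns 22 -> [16]
push(26) -> [16, 26]
push(18) -> [16, 26, 18]
push(1) -> [16, 26, 18, 1]
push(27) -> [16, 26, 18, 1, 27]
pop() returns 27 -> [16, 26, 18, 1]
push(25) -> [16, 26, 18, 1, 25]
Final stack (bottom to top): [16, 26, 18, 1, 25]


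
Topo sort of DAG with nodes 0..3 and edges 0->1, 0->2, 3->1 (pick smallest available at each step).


Kahn's algorithm, process smallest node first
Order: [0, 2, 3, 1]


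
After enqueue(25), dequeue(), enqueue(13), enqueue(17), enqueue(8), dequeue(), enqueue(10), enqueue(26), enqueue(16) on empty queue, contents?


enqueue(25) -> [25]
dequeue() returns 25 -> []
enqueue(13) -> [13]
enqueue(17) -> [13, 17]
enqueue(8) -> [13, 17, 8]
dequeue() returns 13 -> [17, 8]
enqueue(10) -> [17, 8, 10]
enqueue(26) -> [17, 8, 10, 26]
enqueue(16) -> [17, 8, 10, 26, 16]
Final queue (front to back): [17, 8, 10, 26, 16]


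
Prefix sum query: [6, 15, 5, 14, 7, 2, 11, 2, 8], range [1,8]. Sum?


Prefix sums: [0, 6, 21, 26, 40, 47, 49, 60, 62, 70]
Sum[1..8] = prefix[9] - prefix[1] = 70 - 6 = 64


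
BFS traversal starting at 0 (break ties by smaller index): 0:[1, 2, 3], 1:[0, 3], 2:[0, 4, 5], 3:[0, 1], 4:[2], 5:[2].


BFS queue: start with [0]
Visit order: [0, 1, 2, 3, 4, 5]


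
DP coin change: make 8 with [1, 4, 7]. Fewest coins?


dp[0]=0; dp[i]=1+min(dp[i-c] for c in coins)
...dp[3]=3, dp[4]=1, dp[5]=2, dp[6]=3, dp[7]=1, dp[8]=2
Minimum coins for 8 = 2


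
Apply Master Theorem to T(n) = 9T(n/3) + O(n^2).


a=9, b=3, c=2. log_3(9)=2 = c=2. Case 2: O(n^c log n) = O(n^2 log n)
Complexity: O(n^2 log n)


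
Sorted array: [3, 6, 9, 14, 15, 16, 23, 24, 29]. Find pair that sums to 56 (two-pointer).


Two pointers: lo=0, hi=8
No pair sums to 56


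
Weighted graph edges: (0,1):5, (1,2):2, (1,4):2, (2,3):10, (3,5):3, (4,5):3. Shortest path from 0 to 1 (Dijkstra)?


Dijkstra from 0:
Distances: {0: 0, 1: 5, 2: 7, 3: 13, 4: 7, 5: 10}
Shortest distance to 1 = 5, path = [0, 1]


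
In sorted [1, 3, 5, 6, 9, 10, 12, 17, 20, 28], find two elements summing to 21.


Two pointers: lo=0, hi=9
Found pair: (1, 20) summing to 21


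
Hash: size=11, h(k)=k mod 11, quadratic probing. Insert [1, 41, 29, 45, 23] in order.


Insertions: 1->slot 1; 41->slot 8; 29->slot 7; 45->slot 2; 23->slot 5
Table: [None, 1, 45, None, None, 23, None, 29, 41, None, None]


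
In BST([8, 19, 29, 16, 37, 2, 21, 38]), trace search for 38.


BST root = 8
Search for 38: compare at each node
Path: [8, 19, 29, 37, 38]


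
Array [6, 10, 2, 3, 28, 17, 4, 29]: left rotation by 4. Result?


Left rotate by 4: [28, 17, 4, 29, 6, 10, 2, 3]


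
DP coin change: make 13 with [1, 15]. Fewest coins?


dp[0]=0; dp[i]=1+min(dp[i-c] for c in coins)
...dp[8]=8, dp[9]=9, dp[10]=10, dp[11]=11, dp[12]=12, dp[13]=13
Minimum coins for 13 = 13


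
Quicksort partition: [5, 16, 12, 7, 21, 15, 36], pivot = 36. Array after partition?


Elements <= 36 go left of pivot.
Result: [5, 16, 12, 7, 21, 15, 36], pivot at index 6


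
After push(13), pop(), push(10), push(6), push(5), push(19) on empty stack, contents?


push(13) -> [13]
pop() returns 13 -> []
push(10) -> [10]
push(6) -> [10, 6]
push(5) -> [10, 6, 5]
push(19) -> [10, 6, 5, 19]
Final stack (bottom to top): [10, 6, 5, 19]


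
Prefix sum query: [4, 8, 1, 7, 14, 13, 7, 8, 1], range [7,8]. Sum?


Prefix sums: [0, 4, 12, 13, 20, 34, 47, 54, 62, 63]
Sum[7..8] = prefix[9] - prefix[7] = 63 - 54 = 9


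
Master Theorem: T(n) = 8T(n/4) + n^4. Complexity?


a=8, b=4, c=4. log_4(8)=1.5 < c=4. Case 3: O(n^c) = O(n^4)
Complexity: O(n^4)


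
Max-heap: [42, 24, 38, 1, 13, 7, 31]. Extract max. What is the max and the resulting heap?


Max = 42
Replace root with last, heapify down
Resulting heap: [38, 24, 31, 1, 13, 7]


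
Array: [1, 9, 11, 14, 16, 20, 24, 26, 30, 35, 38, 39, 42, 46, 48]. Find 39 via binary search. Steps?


Search for 39:
[0,14] mid=7 arr[7]=26
[8,14] mid=11 arr[11]=39
Total: 2 comparisons


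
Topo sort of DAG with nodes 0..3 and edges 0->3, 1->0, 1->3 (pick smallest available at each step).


Kahn's algorithm, process smallest node first
Order: [1, 0, 2, 3]


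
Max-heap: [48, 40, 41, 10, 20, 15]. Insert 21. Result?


Append 21: [48, 40, 41, 10, 20, 15, 21]
Bubble up: no swaps needed
Result: [48, 40, 41, 10, 20, 15, 21]


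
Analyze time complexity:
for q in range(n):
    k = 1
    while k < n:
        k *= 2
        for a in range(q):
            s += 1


Per nesting level: O(n) * O(log n) * O(n) [triangular over q] = O(n^2 log n)
Complexity: O(n^2 log n)


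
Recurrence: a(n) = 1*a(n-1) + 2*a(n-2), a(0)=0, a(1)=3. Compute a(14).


Build bottom-up:
...a(12)=4095, a(13)=8193, a(14)=1*8193+2*4095=16383


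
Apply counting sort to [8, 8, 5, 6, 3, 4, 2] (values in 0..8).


Count array: [0, 0, 1, 1, 1, 1, 1, 0, 2]
Reconstruct: [2, 3, 4, 5, 6, 8, 8]


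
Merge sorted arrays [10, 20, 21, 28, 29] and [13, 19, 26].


Compare heads, take smaller each step.
Merged: [10, 13, 19, 20, 21, 26, 28, 29]


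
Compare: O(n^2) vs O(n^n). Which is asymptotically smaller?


quadratic grows slower than n^n
O(n^2) is asymptotically smaller; O(n^n) grows faster


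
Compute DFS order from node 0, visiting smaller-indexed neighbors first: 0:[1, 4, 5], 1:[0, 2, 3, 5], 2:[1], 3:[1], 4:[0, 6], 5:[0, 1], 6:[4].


DFS stack-based: start with [0]
Visit order: [0, 1, 2, 3, 5, 4, 6]


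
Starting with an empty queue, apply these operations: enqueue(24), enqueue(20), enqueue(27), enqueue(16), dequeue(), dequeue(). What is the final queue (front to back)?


enqueue(24) -> [24]
enqueue(20) -> [24, 20]
enqueue(27) -> [24, 20, 27]
enqueue(16) -> [24, 20, 27, 16]
dequeue() returns 24 -> [20, 27, 16]
dequeue() returns 20 -> [27, 16]
Final queue (front to back): [27, 16]


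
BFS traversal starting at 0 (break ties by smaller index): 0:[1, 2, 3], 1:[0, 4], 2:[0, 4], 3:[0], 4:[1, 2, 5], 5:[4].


BFS queue: start with [0]
Visit order: [0, 1, 2, 3, 4, 5]


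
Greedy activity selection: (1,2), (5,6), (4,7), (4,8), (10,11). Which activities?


Greedy: pick earliest-ending, then skip overlaps.
Selected (3 activities): [(1, 2), (5, 6), (10, 11)]


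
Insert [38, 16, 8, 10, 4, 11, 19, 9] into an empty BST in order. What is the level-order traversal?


Root = 38; build tree by BST insertion.
Level-Order traversal: [38, 16, 8, 19, 4, 10, 9, 11]


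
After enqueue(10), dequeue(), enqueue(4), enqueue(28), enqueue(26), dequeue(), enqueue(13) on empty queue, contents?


enqueue(10) -> [10]
dequeue() returns 10 -> []
enqueue(4) -> [4]
enqueue(28) -> [4, 28]
enqueue(26) -> [4, 28, 26]
dequeue() returns 4 -> [28, 26]
enqueue(13) -> [28, 26, 13]
Final queue (front to back): [28, 26, 13]


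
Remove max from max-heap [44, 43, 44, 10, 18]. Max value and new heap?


Max = 44
Replace root with last, heapify down
Resulting heap: [44, 43, 18, 10]


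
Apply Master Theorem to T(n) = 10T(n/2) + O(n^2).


a=10, b=2, c=2. log_2(10)=3.322 > c=2. Case 1: O(n^log_b(a)) = O(n^3.322)
Complexity: O(n^3.322)


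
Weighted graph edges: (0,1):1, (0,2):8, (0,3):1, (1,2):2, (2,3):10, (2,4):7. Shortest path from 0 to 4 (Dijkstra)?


Dijkstra from 0:
Distances: {0: 0, 1: 1, 2: 3, 3: 1, 4: 10}
Shortest distance to 4 = 10, path = [0, 1, 2, 4]


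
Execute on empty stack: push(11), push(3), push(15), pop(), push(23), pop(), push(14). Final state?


push(11) -> [11]
push(3) -> [11, 3]
push(15) -> [11, 3, 15]
pop() returns 15 -> [11, 3]
push(23) -> [11, 3, 23]
pop() returns 23 -> [11, 3]
push(14) -> [11, 3, 14]
Final stack (bottom to top): [11, 3, 14]


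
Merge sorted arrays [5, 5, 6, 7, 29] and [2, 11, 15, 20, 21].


Compare heads, take smaller each step.
Merged: [2, 5, 5, 6, 7, 11, 15, 20, 21, 29]


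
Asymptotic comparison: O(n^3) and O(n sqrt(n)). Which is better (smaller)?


n^1.5 grows slower than cubic
O(n sqrt(n)) is asymptotically smaller; O(n^3) grows faster


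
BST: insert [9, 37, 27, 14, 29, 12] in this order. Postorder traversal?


Root = 9; build tree by BST insertion.
Postorder traversal: [12, 14, 29, 27, 37, 9]


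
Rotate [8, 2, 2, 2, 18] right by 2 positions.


Right rotate by 2: [2, 18, 8, 2, 2]


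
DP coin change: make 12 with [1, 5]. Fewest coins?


dp[0]=0; dp[i]=1+min(dp[i-c] for c in coins)
...dp[7]=3, dp[8]=4, dp[9]=5, dp[10]=2, dp[11]=3, dp[12]=4
Minimum coins for 12 = 4


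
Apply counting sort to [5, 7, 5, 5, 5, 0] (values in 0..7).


Count array: [1, 0, 0, 0, 0, 4, 0, 1]
Reconstruct: [0, 5, 5, 5, 5, 7]


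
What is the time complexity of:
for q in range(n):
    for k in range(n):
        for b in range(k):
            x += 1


Per nesting level: O(n) * O(n) * O(n) [triangular over k] = O(n^3)
Complexity: O(n^3)


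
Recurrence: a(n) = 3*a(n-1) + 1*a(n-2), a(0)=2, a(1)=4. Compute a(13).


Build bottom-up:
...a(11)=651598, a(12)=2152082, a(13)=3*2152082+1*651598=7107844


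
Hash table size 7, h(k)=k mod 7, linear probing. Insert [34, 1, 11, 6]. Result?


Insertions: 34->slot 6; 1->slot 1; 11->slot 4; 6->slot 0
Table: [6, 1, None, None, 11, None, 34]


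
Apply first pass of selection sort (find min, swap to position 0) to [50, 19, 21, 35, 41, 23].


After one pass: [19, 50, 21, 35, 41, 23]


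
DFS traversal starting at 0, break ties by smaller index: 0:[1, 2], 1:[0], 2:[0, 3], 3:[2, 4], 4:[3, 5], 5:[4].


DFS stack-based: start with [0]
Visit order: [0, 1, 2, 3, 4, 5]


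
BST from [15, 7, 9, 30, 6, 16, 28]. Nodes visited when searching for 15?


BST root = 15
Search for 15: compare at each node
Path: [15]


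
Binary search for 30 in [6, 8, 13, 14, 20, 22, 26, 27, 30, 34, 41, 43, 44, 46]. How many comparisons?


Search for 30:
[0,13] mid=6 arr[6]=26
[7,13] mid=10 arr[10]=41
[7,9] mid=8 arr[8]=30
Total: 3 comparisons


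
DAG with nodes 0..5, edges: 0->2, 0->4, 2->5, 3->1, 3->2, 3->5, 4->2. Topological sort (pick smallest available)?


Kahn's algorithm, process smallest node first
Order: [0, 3, 1, 4, 2, 5]


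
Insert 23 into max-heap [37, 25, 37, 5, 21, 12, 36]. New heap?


Append 23: [37, 25, 37, 5, 21, 12, 36, 23]
Bubble up: swap idx 7(23) with idx 3(5)
Result: [37, 25, 37, 23, 21, 12, 36, 5]


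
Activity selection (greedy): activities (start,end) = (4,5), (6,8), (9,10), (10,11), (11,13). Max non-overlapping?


Greedy: pick earliest-ending, then skip overlaps.
Selected (5 activities): [(4, 5), (6, 8), (9, 10), (10, 11), (11, 13)]


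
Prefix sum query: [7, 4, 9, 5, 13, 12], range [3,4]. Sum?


Prefix sums: [0, 7, 11, 20, 25, 38, 50]
Sum[3..4] = prefix[5] - prefix[3] = 38 - 20 = 18


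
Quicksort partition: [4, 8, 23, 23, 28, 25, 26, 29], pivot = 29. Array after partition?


Elements <= 29 go left of pivot.
Result: [4, 8, 23, 23, 28, 25, 26, 29], pivot at index 7


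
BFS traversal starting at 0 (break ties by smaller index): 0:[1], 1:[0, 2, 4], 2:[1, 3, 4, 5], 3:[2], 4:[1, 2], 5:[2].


BFS queue: start with [0]
Visit order: [0, 1, 2, 4, 3, 5]


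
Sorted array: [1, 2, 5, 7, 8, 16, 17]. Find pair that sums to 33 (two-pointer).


Two pointers: lo=0, hi=6
Found pair: (16, 17) summing to 33


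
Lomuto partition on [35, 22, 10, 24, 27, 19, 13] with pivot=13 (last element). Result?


Elements <= 13 go left of pivot.
Result: [10, 13, 35, 24, 27, 19, 22], pivot at index 1


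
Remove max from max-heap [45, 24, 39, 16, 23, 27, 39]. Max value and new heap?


Max = 45
Replace root with last, heapify down
Resulting heap: [39, 24, 39, 16, 23, 27]


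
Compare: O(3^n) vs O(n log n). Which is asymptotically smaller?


linearithmic grows slower than exponential (base 3)
O(n log n) is asymptotically smaller; O(3^n) grows faster


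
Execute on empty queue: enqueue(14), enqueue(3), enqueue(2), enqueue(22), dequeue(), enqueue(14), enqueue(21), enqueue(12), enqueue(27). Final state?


enqueue(14) -> [14]
enqueue(3) -> [14, 3]
enqueue(2) -> [14, 3, 2]
enqueue(22) -> [14, 3, 2, 22]
dequeue() returns 14 -> [3, 2, 22]
enqueue(14) -> [3, 2, 22, 14]
enqueue(21) -> [3, 2, 22, 14, 21]
enqueue(12) -> [3, 2, 22, 14, 21, 12]
enqueue(27) -> [3, 2, 22, 14, 21, 12, 27]
Final queue (front to back): [3, 2, 22, 14, 21, 12, 27]


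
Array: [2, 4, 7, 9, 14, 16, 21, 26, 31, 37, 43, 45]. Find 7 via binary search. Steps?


Search for 7:
[0,11] mid=5 arr[5]=16
[0,4] mid=2 arr[2]=7
Total: 2 comparisons


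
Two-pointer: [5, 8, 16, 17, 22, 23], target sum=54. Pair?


Two pointers: lo=0, hi=5
No pair sums to 54


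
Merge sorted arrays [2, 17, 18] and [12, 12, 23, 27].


Compare heads, take smaller each step.
Merged: [2, 12, 12, 17, 18, 23, 27]


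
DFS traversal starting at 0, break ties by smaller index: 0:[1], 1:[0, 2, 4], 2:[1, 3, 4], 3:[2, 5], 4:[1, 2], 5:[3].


DFS stack-based: start with [0]
Visit order: [0, 1, 2, 3, 5, 4]


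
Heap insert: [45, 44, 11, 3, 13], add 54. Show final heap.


Append 54: [45, 44, 11, 3, 13, 54]
Bubble up: swap idx 5(54) with idx 2(11); swap idx 2(54) with idx 0(45)
Result: [54, 44, 45, 3, 13, 11]


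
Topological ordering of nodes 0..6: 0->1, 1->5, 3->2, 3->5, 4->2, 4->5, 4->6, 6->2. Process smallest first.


Kahn's algorithm, process smallest node first
Order: [0, 1, 3, 4, 5, 6, 2]


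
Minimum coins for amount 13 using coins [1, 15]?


dp[0]=0; dp[i]=1+min(dp[i-c] for c in coins)
...dp[8]=8, dp[9]=9, dp[10]=10, dp[11]=11, dp[12]=12, dp[13]=13
Minimum coins for 13 = 13


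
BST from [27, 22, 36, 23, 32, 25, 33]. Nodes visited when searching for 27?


BST root = 27
Search for 27: compare at each node
Path: [27]


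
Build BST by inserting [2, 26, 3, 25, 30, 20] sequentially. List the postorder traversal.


Root = 2; build tree by BST insertion.
Postorder traversal: [20, 25, 3, 30, 26, 2]


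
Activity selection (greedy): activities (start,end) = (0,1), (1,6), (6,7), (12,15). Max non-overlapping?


Greedy: pick earliest-ending, then skip overlaps.
Selected (4 activities): [(0, 1), (1, 6), (6, 7), (12, 15)]


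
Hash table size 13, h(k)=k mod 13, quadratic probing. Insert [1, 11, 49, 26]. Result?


Insertions: 1->slot 1; 11->slot 11; 49->slot 10; 26->slot 0
Table: [26, 1, None, None, None, None, None, None, None, None, 49, 11, None]


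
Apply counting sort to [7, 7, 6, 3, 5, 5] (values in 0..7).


Count array: [0, 0, 0, 1, 0, 2, 1, 2]
Reconstruct: [3, 5, 5, 6, 7, 7]


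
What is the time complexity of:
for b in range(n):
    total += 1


Per nesting level: O(n) = O(n)
Complexity: O(n)


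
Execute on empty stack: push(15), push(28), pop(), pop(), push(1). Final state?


push(15) -> [15]
push(28) -> [15, 28]
pop() returns 28 -> [15]
pop() returns 15 -> []
push(1) -> [1]
Final stack (bottom to top): [1]


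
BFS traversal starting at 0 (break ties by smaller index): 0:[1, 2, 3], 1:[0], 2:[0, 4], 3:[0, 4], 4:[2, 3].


BFS queue: start with [0]
Visit order: [0, 1, 2, 3, 4]


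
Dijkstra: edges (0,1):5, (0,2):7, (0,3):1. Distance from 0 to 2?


Dijkstra from 0:
Distances: {0: 0, 1: 5, 2: 7, 3: 1}
Shortest distance to 2 = 7, path = [0, 2]


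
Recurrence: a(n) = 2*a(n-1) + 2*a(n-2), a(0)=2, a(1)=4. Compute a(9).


Build bottom-up:
...a(7)=1792, a(8)=4896, a(9)=2*4896+2*1792=13376


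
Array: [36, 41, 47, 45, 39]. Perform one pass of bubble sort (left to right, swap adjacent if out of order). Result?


After one pass: [36, 41, 45, 39, 47]


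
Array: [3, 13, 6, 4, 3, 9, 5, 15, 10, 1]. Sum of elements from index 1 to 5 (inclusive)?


Prefix sums: [0, 3, 16, 22, 26, 29, 38, 43, 58, 68, 69]
Sum[1..5] = prefix[6] - prefix[1] = 38 - 3 = 35


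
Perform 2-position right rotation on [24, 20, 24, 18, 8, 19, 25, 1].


Right rotate by 2: [25, 1, 24, 20, 24, 18, 8, 19]


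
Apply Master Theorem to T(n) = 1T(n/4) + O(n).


a=1, b=4, c=1. log_4(1)=0 < c=1. Case 3: O(n^c) = O(n)
Complexity: O(n)


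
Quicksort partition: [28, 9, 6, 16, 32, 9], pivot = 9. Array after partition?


Elements <= 9 go left of pivot.
Result: [9, 6, 9, 16, 32, 28], pivot at index 2


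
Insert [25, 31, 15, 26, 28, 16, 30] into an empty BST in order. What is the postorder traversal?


Root = 25; build tree by BST insertion.
Postorder traversal: [16, 15, 30, 28, 26, 31, 25]


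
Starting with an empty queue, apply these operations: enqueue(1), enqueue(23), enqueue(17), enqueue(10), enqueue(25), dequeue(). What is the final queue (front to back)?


enqueue(1) -> [1]
enqueue(23) -> [1, 23]
enqueue(17) -> [1, 23, 17]
enqueue(10) -> [1, 23, 17, 10]
enqueue(25) -> [1, 23, 17, 10, 25]
dequeue() returns 1 -> [23, 17, 10, 25]
Final queue (front to back): [23, 17, 10, 25]


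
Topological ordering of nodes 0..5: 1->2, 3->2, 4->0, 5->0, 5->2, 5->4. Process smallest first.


Kahn's algorithm, process smallest node first
Order: [1, 3, 5, 2, 4, 0]


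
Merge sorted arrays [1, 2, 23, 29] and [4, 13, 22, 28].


Compare heads, take smaller each step.
Merged: [1, 2, 4, 13, 22, 23, 28, 29]


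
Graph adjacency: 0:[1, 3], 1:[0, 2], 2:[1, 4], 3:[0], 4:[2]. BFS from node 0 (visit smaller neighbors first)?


BFS queue: start with [0]
Visit order: [0, 1, 3, 2, 4]


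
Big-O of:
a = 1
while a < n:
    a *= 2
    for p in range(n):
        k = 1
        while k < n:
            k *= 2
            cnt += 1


Per nesting level: O(log n) * O(n) * O(log n) = O(n (log n)^2)
Complexity: O(n (log n)^2)


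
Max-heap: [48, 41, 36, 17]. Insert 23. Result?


Append 23: [48, 41, 36, 17, 23]
Bubble up: no swaps needed
Result: [48, 41, 36, 17, 23]


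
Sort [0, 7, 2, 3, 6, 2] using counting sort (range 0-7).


Count array: [1, 0, 2, 1, 0, 0, 1, 1]
Reconstruct: [0, 2, 2, 3, 6, 7]
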